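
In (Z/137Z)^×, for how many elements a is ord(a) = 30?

0

φ(137) = 137 − 1 = 136 = 2^3 · 17.
In a cyclic group of order 136, there are φ(d) elements of order d for each divisor d of 136, and zero for non-divisors.
Here 136 is not a multiple of 30, so there are no elements of order 30.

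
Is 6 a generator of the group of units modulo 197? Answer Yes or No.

φ(197) = 197 − 1 = 196 = 2^2 · 7^2.
An element g generates (Z/197Z)^× iff g^(196/q) ≢ 1 (mod 197) for each prime q ∈ {2, 7}.
6^98 ≡ 1 (mod 197)  [q = 2: ≡ 1 ✗]
6^28 ≡ 1 (mod 197)  [q = 7: ≡ 1 ✗]
6^98 ≡ 1 shows ord(6) | 98, strictly less than φ(197); not a primitive root.

No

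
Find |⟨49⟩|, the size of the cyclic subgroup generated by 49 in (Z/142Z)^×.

ord(49) | φ(142) = φ(2)·φ(71) = 1·70 = 70 = 2 · 5 · 7.
Divisors of 70: 1, 2, 5, 7, 10, 14, 35, 70.
Evaluate successive powers at the divisors of 70:
49^1 ≡ 49 (mod 142)
49^2 ≡ 129 (mod 142)
49^5 ≡ 45 (mod 142)
49^7 ≡ 125 (mod 142)
49^10 ≡ 37 (mod 142)
49^14 ≡ 5 (mod 142)
49^35 ≡ 1 (mod 142) ✓
So ord_142(49) = 35.

35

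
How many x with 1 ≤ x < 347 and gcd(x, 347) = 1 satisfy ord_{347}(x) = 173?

172

φ(347) = 347 − 1 = 346 = 2 · 173.
Since (Z/347Z)^× is cyclic of order 346, the number of elements of order d is φ(d) when d | 346 and 0 otherwise.
173 | 346, and φ(173) = 173 − 1 = 172.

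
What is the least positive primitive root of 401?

3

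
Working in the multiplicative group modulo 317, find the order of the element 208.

316

Since 208 ∈ (Z/317Z)^×, its order divides φ(317) = 317 − 1 = 316 = 2^2 · 79.
Divisors of 316: 1, 2, 4, 79, 158, 316.
Evaluate successive powers at the divisors of 316:
208^1 ≡ 208 (mod 317)
208^2 ≡ 152 (mod 317)
208^4 ≡ 280 (mod 317)
208^79 ≡ 203 (mod 317)
208^158 ≡ 316 (mod 317)
208^316 ≡ 1 (mod 317) ✓
Hence ord(208) = 316.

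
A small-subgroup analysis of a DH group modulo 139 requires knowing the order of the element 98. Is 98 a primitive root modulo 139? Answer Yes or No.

Yes

φ(139) = 139 − 1 = 138 = 2 · 3 · 23.
98 is a primitive root mod 139 iff 98^(φ(139)/q) ≢ 1 for every prime q | φ(139), i.e. q ∈ {2, 3, 23}.
98^69 ≡ 138 (mod 139)  [q = 2: ≢ 1 ✓]
98^46 ≡ 42 (mod 139)  [q = 3: ≢ 1 ✓]
98^6 ≡ 112 (mod 139)  [q = 23: ≢ 1 ✓]
All checks pass, so 98 has order 138 and is a primitive root modulo 139.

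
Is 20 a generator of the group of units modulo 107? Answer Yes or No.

Yes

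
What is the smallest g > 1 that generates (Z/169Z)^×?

2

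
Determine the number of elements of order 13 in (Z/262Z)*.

12

φ(262) = φ(2)·φ(131) = 1·130 = 130 = 2 · 5 · 13.
(Z/262Z)^× is cyclic (|G| = 130); a cyclic group of order m has exactly φ(d) elements of each order d | m, and none otherwise.
13 | 130, and φ(13) = 13 − 1 = 12.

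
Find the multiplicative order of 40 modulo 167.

166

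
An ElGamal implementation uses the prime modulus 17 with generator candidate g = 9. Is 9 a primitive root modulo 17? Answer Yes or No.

φ(17) = 17 − 1 = 16 = 2^4.
An element g generates (Z/17Z)^× iff g^(16/q) ≢ 1 (mod 17) for each prime q ∈ {2}.
9^8 ≡ 1 (mod 17)  [q = 2: ≡ 1 ✗]
Since 9^8 ≡ 1, the order of 9 divides 8 < 16, so 9 is not a primitive root.

No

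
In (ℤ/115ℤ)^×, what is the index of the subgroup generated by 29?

ord(29) | φ(115) = φ(5·23) = (5−1)·(23−1) = 4·22 = 88 = 2^3 · 11.
Divisors of 88: 1, 2, 4, 8, 11, 22, 44, 88.
Compute 29^d (mod 115) for the divisors d until we hit 1:
29^1 ≡ 29
29^2 ≡ 36
29^4 ≡ 31
29^8 ≡ 41
29^11 ≡ 24
29^22 ≡ 1
The order of 29 is 22, so the subgroup it generates has 22 elements.
[(Z/115Z)^× : ⟨29⟩] = 88/22 = 4.

4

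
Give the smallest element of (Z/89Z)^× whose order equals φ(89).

φ(89) = 89 − 1 = 88 = 2^3 · 11.
g is a primitive root iff g^(88/q) ≢ 1 (mod 89) for each prime q ∈ {2, 11}.
g = 2: 2^44 ≡ 1 — hits 1, so not a primitive root.
g = 3: 3^44 ≡ 88; 3^8 ≡ 64 — none is 1, so 3 is a primitive root.
Hence the least primitive root of 89 is 3.

3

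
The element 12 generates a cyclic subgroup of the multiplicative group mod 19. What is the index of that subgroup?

By Lagrange's theorem, ord_19(12) divides φ(19) = 19 − 1 = 18 = 2 · 3^2.
Divisors of 18: 1, 2, 3, 6, 9, 18.
Compute 12^d (mod 19) for the divisors d until we hit 1:
12^1 ≡ 12 (mod 19)
12^2 ≡ 11 (mod 19)
12^3 ≡ 18 (mod 19)
12^6 ≡ 1 (mod 19) ✓
Thus |⟨12⟩| = ord(12) = 6.
The index is φ(19) / ord(12) = 18 / 6 = 3.

3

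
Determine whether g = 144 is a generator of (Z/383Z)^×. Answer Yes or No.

φ(383) = 383 − 1 = 382 = 2 · 191.
An element g generates (Z/383Z)^× iff g^(382/q) ≢ 1 (mod 383) for each prime q ∈ {2, 191}.
144^191 ≡ 1 (mod 383)  [q = 2: ≡ 1 ✗]
144^2 ≡ 54 (mod 383)  [q = 191: ≢ 1 ✓]
The check at q = 2 fails, so 144 generates a proper subgroup.

No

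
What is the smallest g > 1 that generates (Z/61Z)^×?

φ(61) = 61 − 1 = 60 = 2^2 · 3 · 5.
Test candidates g = 2, 3, … against the prime factors q ∈ {2, 3, 5} of φ(61): g is a generator iff g^(60/q) ≢ 1 for every such q.
g = 2: 2^30 ≡ 60; 2^20 ≡ 47; 2^12 ≡ 9 — none is 1, so 2 is a primitive root.
So 2 is the smallest generator of (Z/61Z)^×.

2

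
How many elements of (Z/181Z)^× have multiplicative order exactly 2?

1

φ(181) = 181 − 1 = 180 = 2^2 · 3^2 · 5.
In a cyclic group of order 180, there are φ(d) elements of order d for each divisor d of 180, and zero for non-divisors.
2 | 180, and φ(2) = 2 − 1 = 1.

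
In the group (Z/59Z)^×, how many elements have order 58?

φ(59) = 59 − 1 = 58 = 2 · 29.
Since (Z/59Z)^× is cyclic of order 58, the number of elements of order d is φ(d) when d | 58 and 0 otherwise.
58 = 2 · 29 divides 58, and φ(58) = 28.

28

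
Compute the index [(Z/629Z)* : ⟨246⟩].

Since 246 ∈ (Z/629Z)^×, its order divides φ(629) = φ(17·37) = (17−1)·(37−1) = 16·36 = 576 = 2^6 · 3^2.
Divisors of 576: 1, 2, 3, 4, 6, 8, 9, 12, 16, 18, 24, 32, 36, 48, 64, 72, 96, 144, 192, 288, 576.
Test each divisor d:
246^1 ≡ 246
246^2 ≡ 132
246^3 ≡ 393
246^4 ≡ 441
246^6 ≡ 344
246^8 ≡ 120
246^9 ≡ 586
246^12 ≡ 84
246^16 ≡ 562
246^18 ≡ 591
246^24 ≡ 137
246^32 ≡ 86
246^36 ≡ 186
246^48 ≡ 528
246^64 ≡ 477
246^72 ≡ 1
Thus |⟨246⟩| = ord(246) = 72.
[(Z/629Z)^× : ⟨246⟩] = 576/72 = 8.

8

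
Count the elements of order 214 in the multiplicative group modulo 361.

0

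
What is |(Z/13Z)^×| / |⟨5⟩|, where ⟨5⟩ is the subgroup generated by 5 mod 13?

By Lagrange's theorem, ord_13(5) divides φ(13) = 13 − 1 = 12 = 2^2 · 3.
Divisors of 12: 1, 2, 3, 4, 6, 12.
Compute 5^d (mod 13) for the divisors d until we hit 1:
5^1 ≡ 5 (mod 13)
5^2 ≡ 12 (mod 13)
5^3 ≡ 8 (mod 13)
5^4 ≡ 1 (mod 13) ✓
Thus |⟨5⟩| = ord(5) = 4.
Index = |(Z/13Z)^×| / |⟨5⟩| = 12 / 4 = 3.

3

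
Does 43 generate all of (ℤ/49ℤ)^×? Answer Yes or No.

No

φ(49) = φ(7^2) = 7·(7−1) = 42 = 2 · 3 · 7.
43 is a primitive root mod 49 iff 43^(φ(49)/q) ≢ 1 for every prime q | φ(49), i.e. q ∈ {2, 3, 7}.
43^21 ≡ 1 (mod 49)  [q = 2: ≡ 1 ✗]
43^14 ≡ 1 (mod 49)  [q = 3: ≡ 1 ✗]
43^6 ≡ 8 (mod 49)  [q = 7: ≢ 1 ✓]
The check at q = 2 fails, so 43 generates a proper subgroup.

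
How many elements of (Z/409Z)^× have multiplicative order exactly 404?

0

φ(409) = 409 − 1 = 408 = 2^3 · 3 · 17.
(Z/409Z)^× is cyclic (|G| = 408); a cyclic group of order m has exactly φ(d) elements of each order d | m, and none otherwise.
Here 408 is not a multiple of 404, so there are no elements of order 404.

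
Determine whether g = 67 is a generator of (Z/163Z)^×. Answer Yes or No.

Yes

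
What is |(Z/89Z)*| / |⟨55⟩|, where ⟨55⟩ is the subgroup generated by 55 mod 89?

The order of 55 must divide φ(89) = 89 − 1 = 88 = 2^3 · 11.
Divisors of 88: 1, 2, 4, 8, 11, 22, 44, 88.
Compute 55^d (mod 89) for the divisors d until we hit 1:
55^1 ≡ 55 (mod 89)
55^2 ≡ 88 (mod 89)
55^4 ≡ 1 (mod 89) ✓
Thus |⟨55⟩| = ord(55) = 4.
The index is φ(89) / ord(55) = 88 / 4 = 22.

22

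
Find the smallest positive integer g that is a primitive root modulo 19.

φ(19) = 19 − 1 = 18 = 2 · 3^2.
Test candidates g = 2, 3, … against the prime factors q ∈ {2, 3} of φ(19): g is a generator iff g^(18/q) ≢ 1 for every such q.
g = 2: 2^9 ≡ 18; 2^6 ≡ 7 — none is 1, so 2 is a primitive root.
The smallest primitive root modulo 19 is 2.

2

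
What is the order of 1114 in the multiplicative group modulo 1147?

ord(1114) | φ(1147) = φ(31·37) = (31−1)·(37−1) = 30·36 = 1080 = 2^3 · 3^3 · 5.
Divisors of 1080: 1, 2, 3, 4, 5, 6, 8, 9, 10, 12, 15, 18, 20, 24, 27, 30, 36, 40, 45, 54, 60, 72, 90, 108, 120, 135, 180, 216, 270, 360, 540, 1080.
Check 1114^d mod 1147 for each divisor in increasing order:
1114^1 ≡ 1114 (mod 1147)
1114^2 ≡ 1089 (mod 1147)
1114^3 ≡ 767 (mod 1147)
1114^4 ≡ 1070 (mod 1147)
1114^5 ≡ 247 (mod 1147)
1114^6 ≡ 1025 (mod 1147)
1114^8 ≡ 194 (mod 1147)
1114^9 ≡ 480 (mod 1147)
1114^10 ≡ 218 (mod 1147)
1114^12 ≡ 1120 (mod 1147)
1114^15 ≡ 1084 (mod 1147)
1114^18 ≡ 1000 (mod 1147)
1114^20 ≡ 497 (mod 1147)
1114^24 ≡ 729 (mod 1147)
1114^27 ≡ 554 (mod 1147)
1114^30 ≡ 528 (mod 1147)
1114^36 ≡ 963 (mod 1147)
1114^40 ≡ 404 (mod 1147)
1114^45 ≡ 1146 (mod 1147)
1114^54 ≡ 667 (mod 1147)
1114^60 ≡ 63 (mod 1147)
1114^72 ≡ 593 (mod 1147)
1114^90 ≡ 1 (mod 1147) ✓
Therefore the multiplicative order of 1114 modulo 1147 is 90.

90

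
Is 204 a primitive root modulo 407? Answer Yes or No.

No

407 = 11 · 37 is a product of two distinct odd primes, so (Z/407Z)^× ≅ (Z/11Z)^× × (Z/37Z)^× is not cyclic.
No primitive root modulo 407 exists; in particular 204 is not one.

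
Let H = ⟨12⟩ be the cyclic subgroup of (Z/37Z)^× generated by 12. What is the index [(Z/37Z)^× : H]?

4

Since 12 ∈ (Z/37Z)^×, its order divides φ(37) = 37 − 1 = 36 = 2^2 · 3^2.
Divisors of 36: 1, 2, 3, 4, 6, 9, 12, 18, 36.
Compute 12^d (mod 37) for the divisors d until we hit 1:
12^1 ≡ 12 (mod 37)
12^2 ≡ 33 (mod 37)
12^3 ≡ 26 (mod 37)
12^4 ≡ 16 (mod 37)
12^6 ≡ 10 (mod 37)
12^9 ≡ 1 (mod 37) ✓
Thus |⟨12⟩| = ord(12) = 9.
[(Z/37Z)^× : ⟨12⟩] = 36/9 = 4.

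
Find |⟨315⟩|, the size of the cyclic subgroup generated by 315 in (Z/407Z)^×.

Since 315 ∈ (Z/407Z)^×, its order divides φ(407) = φ(11·37) = (11−1)·(37−1) = 10·36 = 360 = 2^3 · 3^2 · 5.
Divisors of 360: 1, 2, 3, 4, 5, 6, 8, 9, 10, 12, 15, 18, 20, 24, 30, 36, 40, 45, 60, 72, 90, 120, 180, 360.
Test each divisor d:
315^1 ≡ 315
315^2 ≡ 324
315^3 ≡ 310
315^4 ≡ 377
315^5 ≡ 318
315^6 ≡ 48
315^8 ≡ 86
315^9 ≡ 228
315^10 ≡ 188
315^12 ≡ 269
315^15 ≡ 362
315^18 ≡ 295
315^20 ≡ 342
315^24 ≡ 322
315^30 ≡ 397
315^36 ≡ 334
315^40 ≡ 155
315^45 ≡ 43
315^60 ≡ 100
315^72 ≡ 38
315^90 ≡ 221
315^120 ≡ 232
315^180 ≡ 1
Therefore the multiplicative order of 315 modulo 407 is 180.

180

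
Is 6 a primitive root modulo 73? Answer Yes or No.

No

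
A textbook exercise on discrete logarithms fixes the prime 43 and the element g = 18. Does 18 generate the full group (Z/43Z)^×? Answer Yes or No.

φ(43) = 43 − 1 = 42 = 2 · 3 · 7.
Test 18^(42/q) mod 43 for each prime factor q of 42:
18^21 ≡ 42 (mod 43)  [q = 2: ≢ 1 ✓]
18^14 ≡ 6 (mod 43)  [q = 3: ≢ 1 ✓]
18^6 ≡ 41 (mod 43)  [q = 7: ≢ 1 ✓]
Every test exponent gives a nontrivial residue, hence 18 generates the full group.

Yes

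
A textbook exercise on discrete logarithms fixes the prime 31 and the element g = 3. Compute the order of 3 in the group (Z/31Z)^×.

30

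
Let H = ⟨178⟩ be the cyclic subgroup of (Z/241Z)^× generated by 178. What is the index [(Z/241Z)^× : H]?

5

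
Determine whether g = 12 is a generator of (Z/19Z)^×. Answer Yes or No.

No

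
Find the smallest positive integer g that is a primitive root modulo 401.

φ(401) = 401 − 1 = 400 = 2^4 · 5^2.
g is a primitive root iff g^(400/q) ≢ 1 (mod 401) for each prime q ∈ {2, 5}.
g = 2: 2^200 ≡ 1 — hits 1, so not a primitive root.
g = 3: 3^200 ≡ 400; 3^80 ≡ 72 — none is 1, so 3 is a primitive root.
Hence the least primitive root of 401 is 3.

3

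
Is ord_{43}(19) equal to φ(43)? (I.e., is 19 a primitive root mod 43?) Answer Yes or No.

Yes

φ(43) = 43 − 1 = 42 = 2 · 3 · 7.
Test 19^(42/q) mod 43 for each prime factor q of 42:
19^21 ≡ 42 (mod 43)  [q = 2: ≢ 1 ✓]
19^14 ≡ 36 (mod 43)  [q = 3: ≢ 1 ✓]
19^6 ≡ 11 (mod 43)  [q = 7: ≢ 1 ✓]
Every test exponent gives a nontrivial residue, hence 19 generates the full group.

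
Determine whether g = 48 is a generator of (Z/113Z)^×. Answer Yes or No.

φ(113) = 113 − 1 = 112 = 2^4 · 7.
An element g generates (Z/113Z)^× iff g^(112/q) ≢ 1 (mod 113) for each prime q ∈ {2, 7}.
48^56 ≡ 112 (mod 113)  [q = 2: ≢ 1 ✓]
48^16 ≡ 1 (mod 113)  [q = 7: ≡ 1 ✗]
Since 48^16 ≡ 1, the order of 48 divides 16 < 112, so 48 is not a primitive root.

No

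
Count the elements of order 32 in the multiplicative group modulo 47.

φ(47) = 47 − 1 = 46 = 2 · 23.
In a cyclic group of order 46, there are φ(d) elements of order d for each divisor d of 46, and zero for non-divisors.
Here 46 is not a multiple of 32, so there are no elements of order 32.

0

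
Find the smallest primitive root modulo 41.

6

φ(41) = 41 − 1 = 40 = 2^3 · 5.
Test candidates g = 2, 3, … against the prime factors q ∈ {2, 5} of φ(41): g is a generator iff g^(40/q) ≢ 1 for every such q.
g = 2: 2^20 ≡ 1 — hits 1, so not a primitive root.
g = 3: 3^20 ≡ 40; 3^8 ≡ 1 — hits 1, so not a primitive root.
g = 4: 4^20 ≡ 1 — hits 1, so not a primitive root.
g = 5: 5^20 ≡ 1 — hits 1, so not a primitive root.
g = 6: 6^20 ≡ 40; 6^8 ≡ 10 — none is 1, so 6 is a primitive root.
Hence the least primitive root of 41 is 6.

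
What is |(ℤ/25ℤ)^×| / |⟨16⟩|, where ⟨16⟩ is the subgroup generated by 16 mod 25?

4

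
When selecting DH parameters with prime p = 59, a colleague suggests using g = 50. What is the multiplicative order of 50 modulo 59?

The order of 50 must divide φ(59) = 59 − 1 = 58 = 2 · 29.
Divisors of 58: 1, 2, 29, 58.
Compute 50^d (mod 59) for the divisors d until we hit 1:
50^1 ≡ 50
50^2 ≡ 22
50^29 ≡ 58
50^58 ≡ 1
The smallest such exponent is 58, so the order of 50 is 58.

58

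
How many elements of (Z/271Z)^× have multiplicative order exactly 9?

6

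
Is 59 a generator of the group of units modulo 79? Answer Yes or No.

φ(79) = 79 − 1 = 78 = 2 · 3 · 13.
59 is a primitive root mod 79 iff 59^(φ(79)/q) ≢ 1 for every prime q | φ(79), i.e. q ∈ {2, 3, 13}.
59^39 ≡ 78 (mod 79)  [q = 2: ≢ 1 ✓]
59^26 ≡ 23 (mod 79)  [q = 3: ≢ 1 ✓]
59^6 ≡ 46 (mod 79)  [q = 13: ≢ 1 ✓]
None equal 1, so ord_79(59) = 78: 59 is a primitive root.

Yes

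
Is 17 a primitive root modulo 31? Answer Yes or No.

φ(31) = 31 − 1 = 30 = 2 · 3 · 5.
17 is a primitive root mod 31 iff 17^(φ(31)/q) ≢ 1 for every prime q | φ(31), i.e. q ∈ {2, 3, 5}.
17^15 ≡ 30 (mod 31)  [q = 2: ≢ 1 ✓]
17^10 ≡ 25 (mod 31)  [q = 3: ≢ 1 ✓]
17^6 ≡ 8 (mod 31)  [q = 5: ≢ 1 ✓]
None equal 1, so ord_31(17) = 30: 17 is a primitive root.

Yes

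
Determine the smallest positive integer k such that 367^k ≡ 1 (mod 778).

388

The order of 367 must divide φ(778) = φ(2)·φ(389) = 1·388 = 388 = 2^2 · 97.
Divisors of 388: 1, 2, 4, 97, 194, 388.
Compute 367^d (mod 778) for the divisors d until we hit 1:
367^1 ≡ 367 (mod 778)
367^2 ≡ 95 (mod 778)
367^4 ≡ 467 (mod 778)
367^97 ≡ 663 (mod 778)
367^194 ≡ 777 (mod 778)
367^388 ≡ 1 (mod 778) ✓
Hence ord(367) = 388.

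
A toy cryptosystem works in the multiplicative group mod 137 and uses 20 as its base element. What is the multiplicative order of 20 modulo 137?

136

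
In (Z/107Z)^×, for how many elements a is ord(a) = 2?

φ(107) = 107 − 1 = 106 = 2 · 53.
Since (Z/107Z)^× is cyclic of order 106, the number of elements of order d is φ(d) when d | 106 and 0 otherwise.
2 | 106, and φ(2) = 2 − 1 = 1.

1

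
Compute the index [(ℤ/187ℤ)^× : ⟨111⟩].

20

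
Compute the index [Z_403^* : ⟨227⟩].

6

ord(227) | φ(403) = φ(13·31) = (13−1)·(31−1) = 12·30 = 360 = 2^3 · 3^2 · 5.
Divisors of 360: 1, 2, 3, 4, 5, 6, 8, 9, 10, 12, 15, 18, 20, 24, 30, 36, 40, 45, 60, 72, 90, 120, 180, 360.
Evaluate successive powers at the divisors of 360:
227^1 ≡ 227 (mod 403)
227^2 ≡ 348 (mod 403)
227^3 ≡ 8 (mod 403)
227^4 ≡ 204 (mod 403)
227^5 ≡ 366 (mod 403)
227^6 ≡ 64 (mod 403)
227^8 ≡ 107 (mod 403)
227^9 ≡ 109 (mod 403)
227^10 ≡ 160 (mod 403)
227^12 ≡ 66 (mod 403)
227^15 ≡ 125 (mod 403)
227^18 ≡ 194 (mod 403)
227^20 ≡ 211 (mod 403)
227^24 ≡ 326 (mod 403)
227^30 ≡ 311 (mod 403)
227^36 ≡ 157 (mod 403)
227^40 ≡ 191 (mod 403)
227^45 ≡ 187 (mod 403)
227^60 ≡ 1 (mod 403) ✓
So ord_403(227) = 60, hence |⟨227⟩| = 60.
[(Z/403Z)^× : ⟨227⟩] = 360/60 = 6.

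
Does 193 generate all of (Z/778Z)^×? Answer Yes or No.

No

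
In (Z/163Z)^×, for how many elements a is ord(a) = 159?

0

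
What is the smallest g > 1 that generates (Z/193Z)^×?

5

φ(193) = 193 − 1 = 192 = 2^6 · 3.
Test candidates g = 2, 3, … against the prime factors q ∈ {2, 3} of φ(193): g is a generator iff g^(192/q) ≢ 1 for every such q.
g = 2: 2^96 ≡ 1 — hits 1, so not a primitive root.
g = 3: 3^96 ≡ 1 — hits 1, so not a primitive root.
g = 4: 4^96 ≡ 1 — hits 1, so not a primitive root.
g = 5: 5^96 ≡ 192; 5^64 ≡ 84 — none is 1, so 5 is a primitive root.
Hence the least primitive root of 193 is 5.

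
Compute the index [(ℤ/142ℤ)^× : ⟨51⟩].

ord(51) | φ(142) = φ(2)·φ(71) = 1·70 = 70 = 2 · 5 · 7.
Divisors of 70: 1, 2, 5, 7, 10, 14, 35, 70.
Check 51^d mod 142 for each divisor in increasing order:
51^1 ≡ 51
51^2 ≡ 45
51^5 ≡ 41
51^7 ≡ 141
51^10 ≡ 119
51^14 ≡ 1
So ord_142(51) = 14, hence |⟨51⟩| = 14.
[(Z/142Z)^× : ⟨51⟩] = 70/14 = 5.

5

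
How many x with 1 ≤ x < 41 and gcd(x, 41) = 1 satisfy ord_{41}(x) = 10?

φ(41) = 41 − 1 = 40 = 2^3 · 5.
Since (Z/41Z)^× is cyclic of order 40, the number of elements of order d is φ(d) when d | 40 and 0 otherwise.
10 = 2 · 5 divides 40, and φ(10) = 4.

4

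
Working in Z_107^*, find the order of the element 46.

106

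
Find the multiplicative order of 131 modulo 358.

ord(131) | φ(358) = φ(2)·φ(179) = 1·178 = 178 = 2 · 89.
Divisors of 178: 1, 2, 89, 178.
Check 131^d mod 358 for each divisor in increasing order:
131^1 ≡ 131 (mod 358)
131^2 ≡ 335 (mod 358)
131^89 ≡ 357 (mod 358)
131^178 ≡ 1 (mod 358) ✓
Hence ord(131) = 178.

178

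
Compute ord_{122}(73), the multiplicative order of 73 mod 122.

15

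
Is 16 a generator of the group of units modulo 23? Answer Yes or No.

No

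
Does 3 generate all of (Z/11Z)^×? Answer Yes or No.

φ(11) = 11 − 1 = 10 = 2 · 5.
Test 3^(10/q) mod 11 for each prime factor q of 10:
3^5 ≡ 1 (mod 11)  [q = 2: ≡ 1 ✗]
3^2 ≡ 9 (mod 11)  [q = 5: ≢ 1 ✓]
Since 3^5 ≡ 1, the order of 3 divides 5 < 10, so 3 is not a primitive root.

No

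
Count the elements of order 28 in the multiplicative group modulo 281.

12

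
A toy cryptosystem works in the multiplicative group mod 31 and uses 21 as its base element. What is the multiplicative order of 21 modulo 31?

30

By Lagrange's theorem, ord_31(21) divides φ(31) = 31 − 1 = 30 = 2 · 3 · 5.
Divisors of 30: 1, 2, 3, 5, 6, 10, 15, 30.
Test each divisor d:
21^1 ≡ 21 (mod 31)
21^2 ≡ 7 (mod 31)
21^3 ≡ 23 (mod 31)
21^5 ≡ 6 (mod 31)
21^6 ≡ 2 (mod 31)
21^10 ≡ 5 (mod 31)
21^15 ≡ 30 (mod 31)
21^30 ≡ 1 (mod 31) ✓
Therefore the multiplicative order of 21 modulo 31 is 30.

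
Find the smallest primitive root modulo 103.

φ(103) = 103 − 1 = 102 = 2 · 3 · 17.
Test candidates g = 2, 3, … against the prime factors q ∈ {2, 3, 17} of φ(103): g is a generator iff g^(102/q) ≢ 1 for every such q.
g = 2: 2^51 ≡ 1 — hits 1, so not a primitive root.
g = 3: 3^51 ≡ 102; 3^34 ≡ 1 — hits 1, so not a primitive root.
g = 4: 4^51 ≡ 1 — hits 1, so not a primitive root.
g = 5: 5^51 ≡ 102; 5^34 ≡ 56; 5^6 ≡ 72 — none is 1, so 5 is a primitive root.
So 5 is the smallest generator of (Z/103Z)^×.

5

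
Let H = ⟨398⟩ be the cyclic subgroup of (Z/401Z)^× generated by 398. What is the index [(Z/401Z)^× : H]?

Since 398 ∈ (Z/401Z)^×, its order divides φ(401) = 401 − 1 = 400 = 2^4 · 5^2.
Divisors of 400: 1, 2, 4, 5, 8, 10, 16, 20, 25, 40, 50, 80, 100, 200, 400.
Check 398^d mod 401 for each divisor in increasing order:
398^1 ≡ 398 (mod 401)
398^2 ≡ 9 (mod 401)
398^4 ≡ 81 (mod 401)
398^5 ≡ 158 (mod 401)
398^8 ≡ 145 (mod 401)
398^10 ≡ 102 (mod 401)
398^16 ≡ 173 (mod 401)
398^20 ≡ 379 (mod 401)
398^25 ≡ 133 (mod 401)
398^40 ≡ 83 (mod 401)
398^50 ≡ 45 (mod 401)
398^80 ≡ 72 (mod 401)
398^100 ≡ 20 (mod 401)
398^200 ≡ 400 (mod 401)
398^400 ≡ 1 (mod 401) ✓
Thus |⟨398⟩| = ord(398) = 400.
The index is φ(401) / ord(398) = 400 / 400 = 1.

1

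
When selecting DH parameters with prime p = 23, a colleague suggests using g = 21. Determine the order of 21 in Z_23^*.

22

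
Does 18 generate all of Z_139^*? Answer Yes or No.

Yes

φ(139) = 139 − 1 = 138 = 2 · 3 · 23.
It suffices to check that the order of 18 is not a proper divisor of 138: compute 18^(138/q) for q ∈ {2, 3, 23}.
18^69 ≡ 138 (mod 139)  [q = 2: ≢ 1 ✓]
18^46 ≡ 42 (mod 139)  [q = 3: ≢ 1 ✓]
18^6 ≡ 36 (mod 139)  [q = 23: ≢ 1 ✓]
None equal 1, so ord_139(18) = 138: 18 is a primitive root.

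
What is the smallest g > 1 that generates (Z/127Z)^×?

3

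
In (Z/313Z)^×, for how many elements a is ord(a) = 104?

48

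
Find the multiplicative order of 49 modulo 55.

10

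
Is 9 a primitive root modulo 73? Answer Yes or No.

No

φ(73) = 73 − 1 = 72 = 2^3 · 3^2.
9 is a primitive root mod 73 iff 9^(φ(73)/q) ≢ 1 for every prime q | φ(73), i.e. q ∈ {2, 3}.
9^36 ≡ 1 (mod 73)  [q = 2: ≡ 1 ✗]
9^24 ≡ 1 (mod 73)  [q = 3: ≡ 1 ✗]
Since 9^36 ≡ 1, the order of 9 divides 36 < 72, so 9 is not a primitive root.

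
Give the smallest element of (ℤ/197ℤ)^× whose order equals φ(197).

2

φ(197) = 197 − 1 = 196 = 2^2 · 7^2.
g is a primitive root iff g^(196/q) ≢ 1 (mod 197) for each prime q ∈ {2, 7}.
g = 2: 2^98 ≡ 196; 2^28 ≡ 104 — none is 1, so 2 is a primitive root.
The smallest primitive root modulo 197 is 2.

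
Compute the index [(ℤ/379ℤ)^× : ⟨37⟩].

6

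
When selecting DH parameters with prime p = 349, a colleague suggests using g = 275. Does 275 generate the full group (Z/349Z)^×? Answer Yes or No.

Yes

φ(349) = 349 − 1 = 348 = 2^2 · 3 · 29.
Test 275^(348/q) mod 349 for each prime factor q of 348:
275^174 ≡ 348 (mod 349)  [q = 2: ≢ 1 ✓]
275^116 ≡ 226 (mod 349)  [q = 3: ≢ 1 ✓]
275^12 ≡ 274 (mod 349)  [q = 29: ≢ 1 ✓]
None equal 1, so ord_349(275) = 348: 275 is a primitive root.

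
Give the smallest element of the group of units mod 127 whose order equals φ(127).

φ(127) = 127 − 1 = 126 = 2 · 3^2 · 7.
g is a primitive root iff g^(126/q) ≢ 1 (mod 127) for each prime q ∈ {2, 3, 7}.
g = 2: 2^63 ≡ 1 — hits 1, so not a primitive root.
g = 3: 3^63 ≡ 126; 3^42 ≡ 107; 3^18 ≡ 4 — none is 1, so 3 is a primitive root.
So 3 is the smallest generator of (Z/127Z)^×.

3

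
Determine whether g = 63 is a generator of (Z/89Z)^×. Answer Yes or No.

Yes

φ(89) = 89 − 1 = 88 = 2^3 · 11.
It suffices to check that the order of 63 is not a proper divisor of 88: compute 63^(88/q) for q ∈ {2, 11}.
63^44 ≡ 88 (mod 89)  [q = 2: ≢ 1 ✓]
63^8 ≡ 8 (mod 89)  [q = 11: ≢ 1 ✓]
All checks pass, so 63 has order 88 and is a primitive root modulo 89.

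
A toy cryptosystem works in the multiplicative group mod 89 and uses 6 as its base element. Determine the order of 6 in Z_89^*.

ord(6) | φ(89) = 89 − 1 = 88 = 2^3 · 11.
Divisors of 88: 1, 2, 4, 8, 11, 22, 44, 88.
Evaluate successive powers at the divisors of 88:
6^1 ≡ 6 (mod 89)
6^2 ≡ 36 (mod 89)
6^4 ≡ 50 (mod 89)
6^8 ≡ 8 (mod 89)
6^11 ≡ 37 (mod 89)
6^22 ≡ 34 (mod 89)
6^44 ≡ 88 (mod 89)
6^88 ≡ 1 (mod 89) ✓
So ord_89(6) = 88.

88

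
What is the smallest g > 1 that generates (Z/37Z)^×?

2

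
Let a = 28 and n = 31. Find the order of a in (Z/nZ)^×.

15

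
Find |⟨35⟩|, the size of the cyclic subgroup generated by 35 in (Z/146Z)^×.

36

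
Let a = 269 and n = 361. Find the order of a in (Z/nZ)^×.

ord(269) | φ(361) = φ(19^2) = 19·(19−1) = 342 = 2 · 3^2 · 19.
Divisors of 342: 1, 2, 3, 6, 9, 18, 19, 38, 57, 114, 171, 342.
Compute 269^d (mod 361) for the divisors d until we hit 1:
269^1 ≡ 269 (mod 361)
269^2 ≡ 161 (mod 361)
269^3 ≡ 350 (mod 361)
269^6 ≡ 121 (mod 361)
269^9 ≡ 113 (mod 361)
269^18 ≡ 134 (mod 361)
269^19 ≡ 307 (mod 361)
269^38 ≡ 28 (mod 361)
269^57 ≡ 293 (mod 361)
269^114 ≡ 292 (mod 361)
269^171 ≡ 360 (mod 361)
269^342 ≡ 1 (mod 361) ✓
So ord_361(269) = 342.

342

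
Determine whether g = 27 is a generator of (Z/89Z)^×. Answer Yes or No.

Yes

φ(89) = 89 − 1 = 88 = 2^3 · 11.
An element g generates (Z/89Z)^× iff g^(88/q) ≢ 1 (mod 89) for each prime q ∈ {2, 11}.
27^44 ≡ 88 (mod 89)  [q = 2: ≢ 1 ✓]
27^8 ≡ 39 (mod 89)  [q = 11: ≢ 1 ✓]
All checks pass, so 27 has order 88 and is a primitive root modulo 89.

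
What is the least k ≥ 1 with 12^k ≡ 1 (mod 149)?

148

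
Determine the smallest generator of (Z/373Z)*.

φ(373) = 373 − 1 = 372 = 2^2 · 3 · 31.
Test candidates g = 2, 3, … against the prime factors q ∈ {2, 3, 31} of φ(373): g is a generator iff g^(372/q) ≢ 1 for every such q.
g = 2: 2^186 ≡ 372; 2^124 ≡ 284; 2^12 ≡ 366 — none is 1, so 2 is a primitive root.
So 2 is the smallest generator of (Z/373Z)^×.

2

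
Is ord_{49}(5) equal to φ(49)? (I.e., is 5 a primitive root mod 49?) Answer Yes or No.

φ(49) = φ(7^2) = 7·(7−1) = 42 = 2 · 3 · 7.
Test 5^(42/q) mod 49 for each prime factor q of 42:
5^21 ≡ 48 (mod 49)  [q = 2: ≢ 1 ✓]
5^14 ≡ 18 (mod 49)  [q = 3: ≢ 1 ✓]
5^6 ≡ 43 (mod 49)  [q = 7: ≢ 1 ✓]
None equal 1, so ord_49(5) = 42: 5 is a primitive root.

Yes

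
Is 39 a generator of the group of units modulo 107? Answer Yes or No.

φ(107) = 107 − 1 = 106 = 2 · 53.
39 is a primitive root mod 107 iff 39^(φ(107)/q) ≢ 1 for every prime q | φ(107), i.e. q ∈ {2, 53}.
39^53 ≡ 1 (mod 107)  [q = 2: ≡ 1 ✗]
39^2 ≡ 23 (mod 107)  [q = 53: ≢ 1 ✓]
39^53 ≡ 1 shows ord(39) | 53, strictly less than φ(107); not a primitive root.

No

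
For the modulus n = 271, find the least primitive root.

6

φ(271) = 271 − 1 = 270 = 2 · 3^3 · 5.
g is a primitive root iff g^(270/q) ≢ 1 (mod 271) for each prime q ∈ {2, 3, 5}.
g = 2: 2^135 ≡ 1 — hits 1, so not a primitive root.
g = 3: 3^135 ≡ 270; 3^90 ≡ 1 — hits 1, so not a primitive root.
g = 4: 4^135 ≡ 1 — hits 1, so not a primitive root.
g = 5: 5^135 ≡ 1 — hits 1, so not a primitive root.
g = 6: 6^135 ≡ 270; 6^90 ≡ 242; 6^54 ≡ 10 — none is 1, so 6 is a primitive root.
Hence the least primitive root of 271 is 6.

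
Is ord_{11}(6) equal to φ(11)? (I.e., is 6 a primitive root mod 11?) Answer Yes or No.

Yes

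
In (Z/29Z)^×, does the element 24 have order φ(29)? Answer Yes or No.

No

φ(29) = 29 − 1 = 28 = 2^2 · 7.
An element g generates (Z/29Z)^× iff g^(28/q) ≢ 1 (mod 29) for each prime q ∈ {2, 7}.
24^14 ≡ 1 (mod 29)  [q = 2: ≡ 1 ✗]
24^4 ≡ 16 (mod 29)  [q = 7: ≢ 1 ✓]
24^14 ≡ 1 shows ord(24) | 14, strictly less than φ(29); not a primitive root.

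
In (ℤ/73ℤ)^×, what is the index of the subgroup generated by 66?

3

The order of 66 must divide φ(73) = 73 − 1 = 72 = 2^3 · 3^2.
Divisors of 72: 1, 2, 3, 4, 6, 8, 9, 12, 18, 24, 36, 72.
Compute 66^d (mod 73) for the divisors d until we hit 1:
66^1 ≡ 66
66^2 ≡ 49
66^3 ≡ 22
66^4 ≡ 65
66^6 ≡ 46
66^8 ≡ 64
66^9 ≡ 63
66^12 ≡ 72
66^18 ≡ 27
66^24 ≡ 1
Thus |⟨66⟩| = ord(66) = 24.
[(Z/73Z)^× : ⟨66⟩] = 72/24 = 3.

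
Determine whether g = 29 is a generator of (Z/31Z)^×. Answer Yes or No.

φ(31) = 31 − 1 = 30 = 2 · 3 · 5.
An element g generates (Z/31Z)^× iff g^(30/q) ≢ 1 (mod 31) for each prime q ∈ {2, 3, 5}.
29^15 ≡ 30 (mod 31)  [q = 2: ≢ 1 ✓]
29^10 ≡ 1 (mod 31)  [q = 3: ≡ 1 ✗]
29^6 ≡ 2 (mod 31)  [q = 5: ≢ 1 ✓]
The check at q = 3 fails, so 29 generates a proper subgroup.

No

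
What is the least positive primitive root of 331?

3

φ(331) = 331 − 1 = 330 = 2 · 3 · 5 · 11.
g is a primitive root iff g^(330/q) ≢ 1 (mod 331) for each prime q ∈ {2, 3, 5, 11}.
g = 2: 2^165 ≡ 330; 2^110 ≡ 299; 2^66 ≡ 64; 2^30 ≡ 1 — hits 1, so not a primitive root.
g = 3: 3^165 ≡ 330; 3^110 ≡ 299; 3^66 ≡ 64; 3^30 ≡ 270 — none is 1, so 3 is a primitive root.
The smallest primitive root modulo 331 is 3.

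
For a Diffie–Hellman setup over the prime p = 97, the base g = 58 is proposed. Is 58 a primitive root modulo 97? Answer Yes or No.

Yes

φ(97) = 97 − 1 = 96 = 2^5 · 3.
58 is a primitive root mod 97 iff 58^(φ(97)/q) ≢ 1 for every prime q | φ(97), i.e. q ∈ {2, 3}.
58^48 ≡ 96 (mod 97)  [q = 2: ≢ 1 ✓]
58^32 ≡ 61 (mod 97)  [q = 3: ≢ 1 ✓]
Every test exponent gives a nontrivial residue, hence 58 generates the full group.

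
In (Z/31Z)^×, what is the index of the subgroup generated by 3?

1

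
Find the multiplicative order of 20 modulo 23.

22

The order of 20 must divide φ(23) = 23 − 1 = 22 = 2 · 11.
Divisors of 22: 1, 2, 11, 22.
Evaluate successive powers at the divisors of 22:
20^1 ≡ 20 (mod 23)
20^2 ≡ 9 (mod 23)
20^11 ≡ 22 (mod 23)
20^22 ≡ 1 (mod 23) ✓
Therefore the multiplicative order of 20 modulo 23 is 22.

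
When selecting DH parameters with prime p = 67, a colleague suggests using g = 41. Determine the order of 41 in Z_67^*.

66

Since 41 ∈ (Z/67Z)^×, its order divides φ(67) = 67 − 1 = 66 = 2 · 3 · 11.
Divisors of 66: 1, 2, 3, 6, 11, 22, 33, 66.
Compute 41^d (mod 67) for the divisors d until we hit 1:
41^1 ≡ 41 (mod 67)
41^2 ≡ 6 (mod 67)
41^3 ≡ 45 (mod 67)
41^6 ≡ 15 (mod 67)
41^11 ≡ 30 (mod 67)
41^22 ≡ 29 (mod 67)
41^33 ≡ 66 (mod 67)
41^66 ≡ 1 (mod 67) ✓
Hence ord(41) = 66.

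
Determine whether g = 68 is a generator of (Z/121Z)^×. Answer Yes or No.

Yes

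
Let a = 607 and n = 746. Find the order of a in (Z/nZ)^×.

124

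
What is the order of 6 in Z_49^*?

14

ord(6) | φ(49) = φ(7^2) = 7·(7−1) = 42 = 2 · 3 · 7.
Divisors of 42: 1, 2, 3, 6, 7, 14, 21, 42.
Evaluate successive powers at the divisors of 42:
6^1 ≡ 6 (mod 49)
6^2 ≡ 36 (mod 49)
6^3 ≡ 20 (mod 49)
6^6 ≡ 8 (mod 49)
6^7 ≡ 48 (mod 49)
6^14 ≡ 1 (mod 49) ✓
The smallest such exponent is 14, so the order of 6 is 14.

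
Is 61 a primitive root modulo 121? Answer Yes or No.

Yes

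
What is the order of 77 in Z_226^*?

ord(77) | φ(226) = φ(2)·φ(113) = 1·112 = 112 = 2^4 · 7.
Divisors of 112: 1, 2, 4, 7, 8, 14, 16, 28, 56, 112.
Evaluate successive powers at the divisors of 112:
77^1 ≡ 77 (mod 226)
77^2 ≡ 53 (mod 226)
77^4 ≡ 97 (mod 226)
77^7 ≡ 131 (mod 226)
77^8 ≡ 143 (mod 226)
77^14 ≡ 211 (mod 226)
77^16 ≡ 109 (mod 226)
77^28 ≡ 225 (mod 226)
77^56 ≡ 1 (mod 226) ✓
Hence ord(77) = 56.

56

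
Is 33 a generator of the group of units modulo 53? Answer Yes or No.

φ(53) = 53 − 1 = 52 = 2^2 · 13.
An element g generates (Z/53Z)^× iff g^(52/q) ≢ 1 (mod 53) for each prime q ∈ {2, 13}.
33^26 ≡ 52 (mod 53)  [q = 2: ≢ 1 ✓]
33^4 ≡ 46 (mod 53)  [q = 13: ≢ 1 ✓]
All checks pass, so 33 has order 52 and is a primitive root modulo 53.

Yes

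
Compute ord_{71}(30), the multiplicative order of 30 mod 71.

ord(30) | φ(71) = 71 − 1 = 70 = 2 · 5 · 7.
Divisors of 70: 1, 2, 5, 7, 10, 14, 35, 70.
Compute 30^d (mod 71) for the divisors d until we hit 1:
30^1 ≡ 30 (mod 71)
30^2 ≡ 48 (mod 71)
30^5 ≡ 37 (mod 71)
30^7 ≡ 1 (mod 71) ✓
The smallest such exponent is 7, so the order of 30 is 7.

7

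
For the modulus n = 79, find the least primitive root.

3

φ(79) = 79 − 1 = 78 = 2 · 3 · 13.
Test candidates g = 2, 3, … against the prime factors q ∈ {2, 3, 13} of φ(79): g is a generator iff g^(78/q) ≢ 1 for every such q.
g = 2: 2^39 ≡ 1 — hits 1, so not a primitive root.
g = 3: 3^39 ≡ 78; 3^26 ≡ 23; 3^6 ≡ 18 — none is 1, so 3 is a primitive root.
So 3 is the smallest generator of (Z/79Z)^×.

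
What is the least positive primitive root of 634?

3

φ(634) = φ(2)·φ(317) = 1·316 = 316 = 2^2 · 79.
g is a primitive root iff g^(316/q) ≢ 1 (mod 634) for each prime q ∈ {2, 79}.
g = 2: gcd(2, 634) = 2 > 1, not a unit — skip.
g = 3: 3^158 ≡ 633; 3^4 ≡ 81 — none is 1, so 3 is a primitive root.
The smallest primitive root modulo 634 is 3.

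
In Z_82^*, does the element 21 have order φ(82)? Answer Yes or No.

φ(82) = φ(2)·φ(41) = 1·40 = 40 = 2^3 · 5.
It suffices to check that the order of 21 is not a proper divisor of 40: compute 21^(40/q) for q ∈ {2, 5}.
21^20 ≡ 1 (mod 82)  [q = 2: ≡ 1 ✗]
21^8 ≡ 37 (mod 82)  [q = 5: ≢ 1 ✓]
The check at q = 2 fails, so 21 generates a proper subgroup.

No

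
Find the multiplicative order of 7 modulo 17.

By Lagrange's theorem, ord_17(7) divides φ(17) = 17 − 1 = 16 = 2^4.
Divisors of 16: 1, 2, 4, 8, 16.
Check 7^d mod 17 for each divisor in increasing order:
7^1 ≡ 7
7^2 ≡ 15
7^4 ≡ 4
7^8 ≡ 16
7^16 ≡ 1
Therefore the multiplicative order of 7 modulo 17 is 16.

16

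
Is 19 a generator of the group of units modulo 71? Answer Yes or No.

φ(71) = 71 − 1 = 70 = 2 · 5 · 7.
It suffices to check that the order of 19 is not a proper divisor of 70: compute 19^(70/q) for q ∈ {2, 5, 7}.
19^35 ≡ 1 (mod 71)  [q = 2: ≡ 1 ✗]
19^14 ≡ 54 (mod 71)  [q = 5: ≢ 1 ✓]
19^10 ≡ 37 (mod 71)  [q = 7: ≢ 1 ✓]
The check at q = 2 fails, so 19 generates a proper subgroup.

No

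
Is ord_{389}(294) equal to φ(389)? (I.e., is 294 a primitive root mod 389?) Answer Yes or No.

No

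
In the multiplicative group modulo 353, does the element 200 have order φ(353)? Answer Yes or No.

φ(353) = 353 − 1 = 352 = 2^5 · 11.
Test 200^(352/q) mod 353 for each prime factor q of 352:
200^176 ≡ 1 (mod 353)  [q = 2: ≡ 1 ✗]
200^32 ≡ 58 (mod 353)  [q = 11: ≢ 1 ✓]
Since 200^176 ≡ 1, the order of 200 divides 176 < 352, so 200 is not a primitive root.

No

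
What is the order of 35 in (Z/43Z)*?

By Lagrange's theorem, ord_43(35) divides φ(43) = 43 − 1 = 42 = 2 · 3 · 7.
Divisors of 42: 1, 2, 3, 6, 7, 14, 21, 42.
Evaluate successive powers at the divisors of 42:
35^1 ≡ 35 (mod 43)
35^2 ≡ 21 (mod 43)
35^3 ≡ 4 (mod 43)
35^6 ≡ 16 (mod 43)
35^7 ≡ 1 (mod 43) ✓
Therefore the multiplicative order of 35 modulo 43 is 7.

7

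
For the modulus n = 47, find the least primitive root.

5

φ(47) = 47 − 1 = 46 = 2 · 23.
g is a primitive root iff g^(46/q) ≢ 1 (mod 47) for each prime q ∈ {2, 23}.
g = 2: 2^23 ≡ 1 — hits 1, so not a primitive root.
g = 3: 3^23 ≡ 1 — hits 1, so not a primitive root.
g = 4: 4^23 ≡ 1 — hits 1, so not a primitive root.
g = 5: 5^23 ≡ 46; 5^2 ≡ 25 — none is 1, so 5 is a primitive root.
So 5 is the smallest generator of (Z/47Z)^×.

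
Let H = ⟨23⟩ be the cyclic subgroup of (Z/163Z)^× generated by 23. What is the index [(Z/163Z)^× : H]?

9

By Lagrange's theorem, ord_163(23) divides φ(163) = 163 − 1 = 162 = 2 · 3^4.
Divisors of 162: 1, 2, 3, 6, 9, 18, 27, 54, 81, 162.
Evaluate successive powers at the divisors of 162:
23^1 ≡ 23
23^2 ≡ 40
23^3 ≡ 105
23^6 ≡ 104
23^9 ≡ 162
23^18 ≡ 1
The order of 23 is 18, so the subgroup it generates has 18 elements.
The index is φ(163) / ord(23) = 162 / 18 = 9.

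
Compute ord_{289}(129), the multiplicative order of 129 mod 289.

272

Since 129 ∈ (Z/289Z)^×, its order divides φ(289) = φ(17^2) = 17·(17−1) = 272 = 2^4 · 17.
Divisors of 272: 1, 2, 4, 8, 16, 17, 34, 68, 136, 272.
Compute 129^d (mod 289) for the divisors d until we hit 1:
129^1 ≡ 129 (mod 289)
129^2 ≡ 168 (mod 289)
129^4 ≡ 191 (mod 289)
129^8 ≡ 67 (mod 289)
129^16 ≡ 154 (mod 289)
129^17 ≡ 214 (mod 289)
129^34 ≡ 134 (mod 289)
129^68 ≡ 38 (mod 289)
129^136 ≡ 288 (mod 289)
129^272 ≡ 1 (mod 289) ✓
The smallest such exponent is 272, so the order of 129 is 272.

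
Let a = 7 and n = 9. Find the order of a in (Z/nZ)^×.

3

By Lagrange's theorem, ord_9(7) divides φ(9) = φ(3^2) = 3·(3−1) = 6 = 2 · 3.
Divisors of 6: 1, 2, 3, 6.
Check 7^d mod 9 for each divisor in increasing order:
7^1 ≡ 7 (mod 9)
7^2 ≡ 4 (mod 9)
7^3 ≡ 1 (mod 9) ✓
So ord_9(7) = 3.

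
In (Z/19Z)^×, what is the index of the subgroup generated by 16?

2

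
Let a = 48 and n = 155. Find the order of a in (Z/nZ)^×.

By Lagrange's theorem, ord_155(48) divides φ(155) = φ(5·31) = (5−1)·(31−1) = 4·30 = 120 = 2^3 · 3 · 5.
Divisors of 120: 1, 2, 3, 4, 5, 6, 8, 10, 12, 15, 20, 24, 30, 40, 60, 120.
Evaluate successive powers at the divisors of 120:
48^1 ≡ 48 (mod 155)
48^2 ≡ 134 (mod 155)
48^3 ≡ 77 (mod 155)
48^4 ≡ 131 (mod 155)
48^5 ≡ 88 (mod 155)
48^6 ≡ 39 (mod 155)
48^8 ≡ 111 (mod 155)
48^10 ≡ 149 (mod 155)
48^12 ≡ 126 (mod 155)
48^15 ≡ 92 (mod 155)
48^20 ≡ 36 (mod 155)
48^24 ≡ 66 (mod 155)
48^30 ≡ 94 (mod 155)
48^40 ≡ 56 (mod 155)
48^60 ≡ 1 (mod 155) ✓
The smallest such exponent is 60, so the order of 48 is 60.

60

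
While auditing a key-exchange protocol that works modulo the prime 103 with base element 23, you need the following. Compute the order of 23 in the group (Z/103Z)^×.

17

Since 23 ∈ (Z/103Z)^×, its order divides φ(103) = 103 − 1 = 102 = 2 · 3 · 17.
Divisors of 102: 1, 2, 3, 6, 17, 34, 51, 102.
Test each divisor d:
23^1 ≡ 23 (mod 103)
23^2 ≡ 14 (mod 103)
23^3 ≡ 13 (mod 103)
23^6 ≡ 66 (mod 103)
23^17 ≡ 1 (mod 103) ✓
Hence ord(23) = 17.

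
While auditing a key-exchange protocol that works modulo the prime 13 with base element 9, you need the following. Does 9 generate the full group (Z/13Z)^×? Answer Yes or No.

φ(13) = 13 − 1 = 12 = 2^2 · 3.
An element g generates (Z/13Z)^× iff g^(12/q) ≢ 1 (mod 13) for each prime q ∈ {2, 3}.
9^6 ≡ 1 (mod 13)  [q = 2: ≡ 1 ✗]
9^4 ≡ 9 (mod 13)  [q = 3: ≢ 1 ✓]
Since 9^6 ≡ 1, the order of 9 divides 6 < 12, so 9 is not a primitive root.

No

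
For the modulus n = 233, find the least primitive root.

3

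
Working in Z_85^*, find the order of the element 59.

8

Since 59 ∈ (Z/85Z)^×, its order divides φ(85) = φ(5·17) = (5−1)·(17−1) = 4·16 = 64 = 2^6.
Divisors of 64: 1, 2, 4, 8, 16, 32, 64.
Test each divisor d:
59^1 ≡ 59 (mod 85)
59^2 ≡ 81 (mod 85)
59^4 ≡ 16 (mod 85)
59^8 ≡ 1 (mod 85) ✓
So ord_85(59) = 8.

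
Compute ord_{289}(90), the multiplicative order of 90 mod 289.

Since 90 ∈ (Z/289Z)^×, its order divides φ(289) = φ(17^2) = 17·(17−1) = 272 = 2^4 · 17.
Divisors of 272: 1, 2, 4, 8, 16, 17, 34, 68, 136, 272.
Compute 90^d (mod 289) for the divisors d until we hit 1:
90^1 ≡ 90
90^2 ≡ 8
90^4 ≡ 64
90^8 ≡ 50
90^16 ≡ 188
90^17 ≡ 158
90^34 ≡ 110
90^68 ≡ 251
90^136 ≡ 288
90^272 ≡ 1
Hence ord(90) = 272.

272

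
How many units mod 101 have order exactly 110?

φ(101) = 101 − 1 = 100 = 2^2 · 5^2.
(Z/101Z)^× is cyclic (|G| = 100); a cyclic group of order m has exactly φ(d) elements of each order d | m, and none otherwise.
Here 100 is not a multiple of 110, so there are no elements of order 110.

0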